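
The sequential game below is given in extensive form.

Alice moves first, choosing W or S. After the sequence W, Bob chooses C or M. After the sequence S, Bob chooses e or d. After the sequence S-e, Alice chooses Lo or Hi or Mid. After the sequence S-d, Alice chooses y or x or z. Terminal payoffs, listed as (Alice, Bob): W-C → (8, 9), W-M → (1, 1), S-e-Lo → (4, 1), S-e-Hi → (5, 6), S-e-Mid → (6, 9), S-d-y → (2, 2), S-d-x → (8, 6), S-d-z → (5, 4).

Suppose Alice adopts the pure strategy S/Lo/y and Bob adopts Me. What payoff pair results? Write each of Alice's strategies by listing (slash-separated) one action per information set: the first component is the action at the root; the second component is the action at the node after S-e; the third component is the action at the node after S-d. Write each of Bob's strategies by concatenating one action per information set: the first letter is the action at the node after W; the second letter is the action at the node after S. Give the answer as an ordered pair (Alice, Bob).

Trace the play path from the root:
  Alice plays S
  Bob plays e at [S]
  Alice plays Lo at [S-e]
→ terminal payoff (4, 1).
(Alice's choice at the node after S-d is never reached on this path, so it doesn't affect the outcome.)

(4, 1)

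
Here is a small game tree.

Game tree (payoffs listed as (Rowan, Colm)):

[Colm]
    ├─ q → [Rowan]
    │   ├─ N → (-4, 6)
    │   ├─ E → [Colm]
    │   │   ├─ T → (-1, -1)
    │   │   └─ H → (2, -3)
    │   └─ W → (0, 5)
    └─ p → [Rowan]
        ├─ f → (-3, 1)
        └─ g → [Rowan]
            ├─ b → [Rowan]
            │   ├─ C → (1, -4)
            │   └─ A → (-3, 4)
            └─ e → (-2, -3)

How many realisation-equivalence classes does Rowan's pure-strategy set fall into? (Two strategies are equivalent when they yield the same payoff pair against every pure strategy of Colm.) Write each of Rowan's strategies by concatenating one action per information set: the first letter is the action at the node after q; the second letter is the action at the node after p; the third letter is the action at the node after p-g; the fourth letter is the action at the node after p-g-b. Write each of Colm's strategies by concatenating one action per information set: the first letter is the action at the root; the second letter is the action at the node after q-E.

Rowan has 24 pure strategies: NfbC, NfbA, NfeC, NfeA, NgbC, NgbA, NgeC, NgeA, EfbC, EfbA, EfeC, EfeA, EgbC, EgbA, EgeC, EgeA, WfbC, WfbA, WfeC, WfeA, WgbC, WgbA, WgeC, WgeA. Columns: qT, qH, pT, pH.
{NfbC, NfbA, NfeC, NfeA} → row (-4,6) (-4,6) (-3,1) (-3,1)
{NgbC} → row (-4,6) (-4,6) (1,-4) (1,-4)
{NgbA} → row (-4,6) (-4,6) (-3,4) (-3,4)
{NgeC, NgeA} → row (-4,6) (-4,6) (-2,-3) (-2,-3)
{EfbC, EfbA, EfeC, EfeA} → row (-1,-1) (2,-3) (-3,1) (-3,1)
{EgbC} → row (-1,-1) (2,-3) (1,-4) (1,-4)
{EgbA} → row (-1,-1) (2,-3) (-3,4) (-3,4)
{EgeC, EgeA} → row (-1,-1) (2,-3) (-2,-3) (-2,-3)
{WfbC, WfbA, WfeC, WfeA} → row (0,5) (0,5) (-3,1) (-3,1)
{WgbC} → row (0,5) (0,5) (1,-4) (1,-4)
{WgbA} → row (0,5) (0,5) (-3,4) (-3,4)
{WgeC, WgeA} → row (0,5) (0,5) (-2,-3) (-2,-3)
That's 12 distinct rows out of 24 strategies.

12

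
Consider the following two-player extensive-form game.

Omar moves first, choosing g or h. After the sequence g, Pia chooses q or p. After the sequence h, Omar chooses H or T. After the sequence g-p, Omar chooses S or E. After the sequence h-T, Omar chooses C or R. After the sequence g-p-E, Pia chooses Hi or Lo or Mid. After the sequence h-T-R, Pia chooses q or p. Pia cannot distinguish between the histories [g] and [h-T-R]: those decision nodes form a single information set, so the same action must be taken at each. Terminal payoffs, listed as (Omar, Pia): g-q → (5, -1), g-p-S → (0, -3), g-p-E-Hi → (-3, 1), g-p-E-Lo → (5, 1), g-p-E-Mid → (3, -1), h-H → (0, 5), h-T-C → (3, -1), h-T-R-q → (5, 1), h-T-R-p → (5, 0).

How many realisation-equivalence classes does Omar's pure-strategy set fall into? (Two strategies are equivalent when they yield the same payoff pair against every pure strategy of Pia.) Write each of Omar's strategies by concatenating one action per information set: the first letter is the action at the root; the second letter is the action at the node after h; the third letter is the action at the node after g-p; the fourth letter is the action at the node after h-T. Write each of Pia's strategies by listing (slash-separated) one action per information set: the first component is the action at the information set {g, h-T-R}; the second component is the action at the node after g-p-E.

5

Omar has 16 pure strategies: gHSC, gHSR, gHEC, gHER, gTSC, gTSR, gTEC, gTER, hHSC, hHSR, hHEC, hHER, hTSC, hTSR, hTEC, hTER. Columns: q/Hi, q/Lo, q/Mid, p/Hi, p/Lo, p/Mid.
{gHSC, gHSR, gTSC, gTSR} → row (5,-1) (5,-1) (5,-1) (0,-3) (0,-3) (0,-3)
{gHEC, gHER, gTEC, gTER} → row (5,-1) (5,-1) (5,-1) (-3,1) (5,1) (3,-1)
{hHSC, hHSR, hHEC, hHER} → row (0,5) (0,5) (0,5) (0,5) (0,5) (0,5)
{hTSC, hTEC} → row (3,-1) (3,-1) (3,-1) (3,-1) (3,-1) (3,-1)
{hTSR, hTER} → row (5,1) (5,1) (5,1) (5,0) (5,0) (5,0)
That's 5 distinct rows out of 16 strategies.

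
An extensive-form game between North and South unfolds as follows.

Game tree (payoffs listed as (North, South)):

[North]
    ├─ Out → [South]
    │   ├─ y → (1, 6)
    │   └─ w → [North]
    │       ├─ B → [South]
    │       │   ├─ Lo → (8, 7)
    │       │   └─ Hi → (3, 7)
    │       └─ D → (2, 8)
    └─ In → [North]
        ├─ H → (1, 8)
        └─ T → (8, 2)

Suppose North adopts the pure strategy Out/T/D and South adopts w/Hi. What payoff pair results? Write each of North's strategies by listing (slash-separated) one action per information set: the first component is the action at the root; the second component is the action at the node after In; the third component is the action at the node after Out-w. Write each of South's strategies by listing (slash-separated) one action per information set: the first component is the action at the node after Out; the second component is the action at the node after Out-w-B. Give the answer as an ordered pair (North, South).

(2, 8)

Trace the play path from the root:
  North plays Out
  South plays w at [Out]
  North plays D at [Out-w]
→ terminal payoff (2, 8).
(North's choice at the node after In is never reached on this path, so it doesn't affect the outcome.)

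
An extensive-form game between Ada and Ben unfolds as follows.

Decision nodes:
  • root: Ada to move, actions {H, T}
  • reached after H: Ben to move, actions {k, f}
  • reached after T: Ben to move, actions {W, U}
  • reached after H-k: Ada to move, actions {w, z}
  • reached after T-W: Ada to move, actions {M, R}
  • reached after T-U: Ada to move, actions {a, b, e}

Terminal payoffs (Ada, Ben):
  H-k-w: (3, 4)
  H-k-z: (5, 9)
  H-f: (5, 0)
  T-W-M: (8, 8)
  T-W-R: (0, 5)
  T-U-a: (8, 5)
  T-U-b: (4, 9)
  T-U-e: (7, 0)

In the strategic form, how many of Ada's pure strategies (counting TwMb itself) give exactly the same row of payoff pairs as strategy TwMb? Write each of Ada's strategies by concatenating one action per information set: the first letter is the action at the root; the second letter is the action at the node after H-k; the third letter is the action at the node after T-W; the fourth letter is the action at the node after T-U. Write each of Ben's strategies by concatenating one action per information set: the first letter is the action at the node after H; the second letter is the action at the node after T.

2

Row for TwMb (columns kW, kU, fW, fU): (8,8) (4,9) (8,8) (4,9).
Under TwMb, Ada's choice at the node after H-k can never be reached regardless of what Ben does, so varying those choices leaves every outcome unchanged.
Holding the reachable choices fixed and varying the unreachable one freely already gives 2 equivalent strategies.
No other strategy reproduces this row, so those 2 are the full class: TwMb, TzMb.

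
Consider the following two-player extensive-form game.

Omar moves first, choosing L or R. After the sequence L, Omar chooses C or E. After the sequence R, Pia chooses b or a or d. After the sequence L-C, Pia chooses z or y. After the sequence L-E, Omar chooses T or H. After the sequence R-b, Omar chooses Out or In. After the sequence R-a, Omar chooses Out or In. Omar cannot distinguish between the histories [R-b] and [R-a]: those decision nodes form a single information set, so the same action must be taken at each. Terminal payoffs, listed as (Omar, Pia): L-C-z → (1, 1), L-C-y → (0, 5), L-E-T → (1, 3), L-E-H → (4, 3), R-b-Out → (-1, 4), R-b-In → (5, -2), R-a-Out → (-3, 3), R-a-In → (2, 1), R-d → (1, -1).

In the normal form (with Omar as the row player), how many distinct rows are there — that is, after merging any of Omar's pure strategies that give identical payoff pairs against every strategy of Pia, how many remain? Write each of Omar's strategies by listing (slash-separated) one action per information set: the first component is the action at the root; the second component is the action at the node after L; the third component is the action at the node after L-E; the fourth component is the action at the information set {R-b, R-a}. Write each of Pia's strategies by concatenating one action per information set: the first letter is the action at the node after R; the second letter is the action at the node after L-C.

5

Omar has 16 pure strategies: L/C/T/Out, L/C/T/In, L/C/H/Out, L/C/H/In, L/E/T/Out, L/E/T/In, L/E/H/Out, L/E/H/In, R/C/T/Out, R/C/T/In, R/C/H/Out, R/C/H/In, R/E/T/Out, R/E/T/In, R/E/H/Out, R/E/H/In. Columns: bz, by, az, ay, dz, dy.
{L/C/T/Out, L/C/T/In, L/C/H/Out, L/C/H/In} → row (1,1) (0,5) (1,1) (0,5) (1,1) (0,5)
{L/E/T/Out, L/E/T/In} → row (1,3) (1,3) (1,3) (1,3) (1,3) (1,3)
{L/E/H/Out, L/E/H/In} → row (4,3) (4,3) (4,3) (4,3) (4,3) (4,3)
{R/C/T/Out, R/C/H/Out, R/E/T/Out, R/E/H/Out} → row (-1,4) (-1,4) (-3,3) (-3,3) (1,-1) (1,-1)
{R/C/T/In, R/C/H/In, R/E/T/In, R/E/H/In} → row (5,-2) (5,-2) (2,1) (2,1) (1,-1) (1,-1)
That's 5 distinct rows out of 16 strategies.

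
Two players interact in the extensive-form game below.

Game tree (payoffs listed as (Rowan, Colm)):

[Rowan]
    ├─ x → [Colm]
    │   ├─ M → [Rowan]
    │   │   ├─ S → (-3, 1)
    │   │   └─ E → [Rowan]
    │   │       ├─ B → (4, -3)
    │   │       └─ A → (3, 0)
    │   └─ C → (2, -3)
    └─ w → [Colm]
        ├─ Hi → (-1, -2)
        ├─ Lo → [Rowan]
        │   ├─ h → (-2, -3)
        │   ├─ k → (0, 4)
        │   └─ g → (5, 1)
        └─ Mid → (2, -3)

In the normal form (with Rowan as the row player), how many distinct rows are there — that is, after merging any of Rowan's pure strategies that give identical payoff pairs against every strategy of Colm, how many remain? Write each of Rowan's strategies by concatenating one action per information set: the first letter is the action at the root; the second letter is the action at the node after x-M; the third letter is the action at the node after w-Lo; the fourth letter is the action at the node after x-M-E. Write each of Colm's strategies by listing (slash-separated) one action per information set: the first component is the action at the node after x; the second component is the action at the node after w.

Rowan has 24 pure strategies: xShB, xShA, xSkB, xSkA, xSgB, xSgA, xEhB, xEhA, xEkB, xEkA, xEgB, xEgA, wShB, wShA, wSkB, wSkA, wSgB, wSgA, wEhB, wEhA, wEkB, wEkA, wEgB, wEgA. Columns: M/Hi, M/Lo, M/Mid, C/Hi, C/Lo, C/Mid.
{xShB, xShA, xSkB, xSkA, xSgB, xSgA} → row (-3,1) (-3,1) (-3,1) (2,-3) (2,-3) (2,-3)
{xEhB, xEkB, xEgB} → row (4,-3) (4,-3) (4,-3) (2,-3) (2,-3) (2,-3)
{xEhA, xEkA, xEgA} → row (3,0) (3,0) (3,0) (2,-3) (2,-3) (2,-3)
{wShB, wShA, wEhB, wEhA} → row (-1,-2) (-2,-3) (2,-3) (-1,-2) (-2,-3) (2,-3)
{wSkB, wSkA, wEkB, wEkA} → row (-1,-2) (0,4) (2,-3) (-1,-2) (0,4) (2,-3)
{wSgB, wSgA, wEgB, wEgA} → row (-1,-2) (5,1) (2,-3) (-1,-2) (5,1) (2,-3)
That's 6 distinct rows out of 24 strategies.

6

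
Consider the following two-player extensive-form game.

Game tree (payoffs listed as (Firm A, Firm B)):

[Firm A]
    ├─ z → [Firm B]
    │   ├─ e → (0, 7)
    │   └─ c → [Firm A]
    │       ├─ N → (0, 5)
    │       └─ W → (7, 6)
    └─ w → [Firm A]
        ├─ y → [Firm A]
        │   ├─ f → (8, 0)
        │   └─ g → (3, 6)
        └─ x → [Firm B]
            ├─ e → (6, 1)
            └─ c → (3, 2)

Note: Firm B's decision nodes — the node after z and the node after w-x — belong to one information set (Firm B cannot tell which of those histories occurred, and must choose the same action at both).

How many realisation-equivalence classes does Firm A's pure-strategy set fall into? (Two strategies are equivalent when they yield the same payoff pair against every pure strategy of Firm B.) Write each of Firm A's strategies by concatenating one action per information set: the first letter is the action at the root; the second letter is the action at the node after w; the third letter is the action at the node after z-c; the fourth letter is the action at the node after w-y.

5

Firm A has 16 pure strategies: zyNf, zyNg, zyWf, zyWg, zxNf, zxNg, zxWf, zxWg, wyNf, wyNg, wyWf, wyWg, wxNf, wxNg, wxWf, wxWg. Columns: e, c.
{zyNf, zyNg, zxNf, zxNg} → row (0,7) (0,5)
{zyWf, zyWg, zxWf, zxWg} → row (0,7) (7,6)
{wyNf, wyWf} → row (8,0) (8,0)
{wyNg, wyWg} → row (3,6) (3,6)
{wxNf, wxNg, wxWf, wxWg} → row (6,1) (3,2)
That's 5 distinct rows out of 16 strategies.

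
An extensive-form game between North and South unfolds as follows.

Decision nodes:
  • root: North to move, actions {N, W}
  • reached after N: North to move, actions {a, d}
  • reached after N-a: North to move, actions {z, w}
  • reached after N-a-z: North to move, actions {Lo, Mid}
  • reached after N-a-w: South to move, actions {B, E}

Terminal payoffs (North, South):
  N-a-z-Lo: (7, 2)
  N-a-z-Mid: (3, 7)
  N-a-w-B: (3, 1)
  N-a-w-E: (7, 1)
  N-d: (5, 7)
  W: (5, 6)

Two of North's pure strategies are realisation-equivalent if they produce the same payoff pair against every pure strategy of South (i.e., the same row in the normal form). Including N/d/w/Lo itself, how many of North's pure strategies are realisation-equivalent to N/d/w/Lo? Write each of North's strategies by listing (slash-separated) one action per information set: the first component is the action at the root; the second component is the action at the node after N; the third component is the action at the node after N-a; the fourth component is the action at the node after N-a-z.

4

Row for N/d/w/Lo (columns B, E): (5,7) (5,7).
Under N/d/w/Lo, North's choice at the node after N-a and at the node after N-a-z can never be reached regardless of what South does, so varying those choices leaves every outcome unchanged.
Holding the reachable choices fixed and varying the unreachable ones freely already gives 2 × 2 = 4 equivalent strategies.
No other strategy reproduces this row, so those 4 are the full class: N/d/z/Lo, N/d/z/Mid, N/d/w/Lo, N/d/w/Mid.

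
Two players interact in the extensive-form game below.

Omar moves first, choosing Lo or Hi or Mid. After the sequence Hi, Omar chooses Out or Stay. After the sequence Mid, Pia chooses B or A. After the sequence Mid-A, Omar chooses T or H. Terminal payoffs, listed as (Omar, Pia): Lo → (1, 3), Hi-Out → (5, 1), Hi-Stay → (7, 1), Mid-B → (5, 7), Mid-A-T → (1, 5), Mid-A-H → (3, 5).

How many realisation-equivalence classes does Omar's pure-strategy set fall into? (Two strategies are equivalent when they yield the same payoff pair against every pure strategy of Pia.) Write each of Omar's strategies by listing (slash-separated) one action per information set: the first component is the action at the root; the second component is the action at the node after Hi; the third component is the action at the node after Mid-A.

5

Omar has 12 pure strategies: Lo/Out/T, Lo/Out/H, Lo/Stay/T, Lo/Stay/H, Hi/Out/T, Hi/Out/H, Hi/Stay/T, Hi/Stay/H, Mid/Out/T, Mid/Out/H, Mid/Stay/T, Mid/Stay/H. Columns: B, A.
{Lo/Out/T, Lo/Out/H, Lo/Stay/T, Lo/Stay/H} → row (1,3) (1,3)
{Hi/Out/T, Hi/Out/H} → row (5,1) (5,1)
{Hi/Stay/T, Hi/Stay/H} → row (7,1) (7,1)
{Mid/Out/T, Mid/Stay/T} → row (5,7) (1,5)
{Mid/Out/H, Mid/Stay/H} → row (5,7) (3,5)
That's 5 distinct rows out of 12 strategies.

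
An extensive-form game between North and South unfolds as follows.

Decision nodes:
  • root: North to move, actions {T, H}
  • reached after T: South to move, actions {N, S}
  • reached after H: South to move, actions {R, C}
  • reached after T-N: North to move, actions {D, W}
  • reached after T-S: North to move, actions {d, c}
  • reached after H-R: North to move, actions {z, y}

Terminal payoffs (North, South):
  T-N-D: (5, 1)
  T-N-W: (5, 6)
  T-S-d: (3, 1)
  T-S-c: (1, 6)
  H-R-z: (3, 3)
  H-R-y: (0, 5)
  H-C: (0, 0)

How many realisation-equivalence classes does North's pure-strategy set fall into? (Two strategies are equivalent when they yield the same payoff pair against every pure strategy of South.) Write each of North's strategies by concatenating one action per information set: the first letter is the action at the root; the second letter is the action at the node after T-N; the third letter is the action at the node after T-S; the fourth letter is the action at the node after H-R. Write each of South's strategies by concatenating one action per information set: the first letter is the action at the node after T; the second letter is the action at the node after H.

6

North has 16 pure strategies: TDdz, TDdy, TDcz, TDcy, TWdz, TWdy, TWcz, TWcy, HDdz, HDdy, HDcz, HDcy, HWdz, HWdy, HWcz, HWcy. Columns: NR, NC, SR, SC.
{TDdz, TDdy} → row (5,1) (5,1) (3,1) (3,1)
{TDcz, TDcy} → row (5,1) (5,1) (1,6) (1,6)
{TWdz, TWdy} → row (5,6) (5,6) (3,1) (3,1)
{TWcz, TWcy} → row (5,6) (5,6) (1,6) (1,6)
{HDdz, HDcz, HWdz, HWcz} → row (3,3) (0,0) (3,3) (0,0)
{HDdy, HDcy, HWdy, HWcy} → row (0,5) (0,0) (0,5) (0,0)
That's 6 distinct rows out of 16 strategies.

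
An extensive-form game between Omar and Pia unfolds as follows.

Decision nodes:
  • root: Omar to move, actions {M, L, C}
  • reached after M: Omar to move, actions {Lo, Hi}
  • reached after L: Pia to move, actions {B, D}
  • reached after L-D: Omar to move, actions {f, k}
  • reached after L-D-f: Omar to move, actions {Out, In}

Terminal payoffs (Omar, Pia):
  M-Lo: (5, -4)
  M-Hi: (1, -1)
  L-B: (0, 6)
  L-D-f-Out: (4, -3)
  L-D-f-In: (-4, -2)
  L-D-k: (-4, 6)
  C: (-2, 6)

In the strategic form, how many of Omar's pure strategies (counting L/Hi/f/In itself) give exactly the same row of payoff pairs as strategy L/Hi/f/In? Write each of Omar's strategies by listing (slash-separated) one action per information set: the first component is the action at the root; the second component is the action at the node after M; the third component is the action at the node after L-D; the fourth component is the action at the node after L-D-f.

2

Row for L/Hi/f/In (columns B, D): (0,6) (-4,-2).
Under L/Hi/f/In, Omar's choice at the node after M can never be reached regardless of what Pia does, so varying those choices leaves every outcome unchanged.
Holding the reachable choices fixed and varying the unreachable one freely already gives 2 equivalent strategies.
No other strategy reproduces this row, so those 2 are the full class: L/Lo/f/In, L/Hi/f/In.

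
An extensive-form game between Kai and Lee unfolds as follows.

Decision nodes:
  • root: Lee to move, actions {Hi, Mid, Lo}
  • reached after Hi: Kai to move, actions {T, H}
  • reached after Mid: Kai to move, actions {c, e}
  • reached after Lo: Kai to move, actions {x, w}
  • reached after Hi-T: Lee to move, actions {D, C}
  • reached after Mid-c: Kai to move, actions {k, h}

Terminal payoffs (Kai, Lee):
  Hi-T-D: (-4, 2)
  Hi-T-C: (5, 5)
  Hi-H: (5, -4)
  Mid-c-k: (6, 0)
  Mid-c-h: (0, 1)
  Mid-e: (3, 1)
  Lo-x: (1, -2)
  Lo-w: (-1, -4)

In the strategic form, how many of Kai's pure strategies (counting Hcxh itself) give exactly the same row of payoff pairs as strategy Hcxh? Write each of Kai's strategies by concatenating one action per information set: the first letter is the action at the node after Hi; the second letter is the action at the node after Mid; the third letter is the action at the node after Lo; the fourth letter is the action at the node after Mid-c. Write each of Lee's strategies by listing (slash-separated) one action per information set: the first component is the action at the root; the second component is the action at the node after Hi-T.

Row for Hcxh (columns Hi/D, Hi/C, Mid/D, Mid/C, Lo/D, Lo/C): (5,-4) (5,-4) (0,1) (0,1) (1,-2) (1,-2).
Every one of Kai's information sets is on the play path for some reply by Lee when Kai follows Hcxh.
Changing the action at any of them therefore changes at least one column, so only Hcxh itself gives this row.

1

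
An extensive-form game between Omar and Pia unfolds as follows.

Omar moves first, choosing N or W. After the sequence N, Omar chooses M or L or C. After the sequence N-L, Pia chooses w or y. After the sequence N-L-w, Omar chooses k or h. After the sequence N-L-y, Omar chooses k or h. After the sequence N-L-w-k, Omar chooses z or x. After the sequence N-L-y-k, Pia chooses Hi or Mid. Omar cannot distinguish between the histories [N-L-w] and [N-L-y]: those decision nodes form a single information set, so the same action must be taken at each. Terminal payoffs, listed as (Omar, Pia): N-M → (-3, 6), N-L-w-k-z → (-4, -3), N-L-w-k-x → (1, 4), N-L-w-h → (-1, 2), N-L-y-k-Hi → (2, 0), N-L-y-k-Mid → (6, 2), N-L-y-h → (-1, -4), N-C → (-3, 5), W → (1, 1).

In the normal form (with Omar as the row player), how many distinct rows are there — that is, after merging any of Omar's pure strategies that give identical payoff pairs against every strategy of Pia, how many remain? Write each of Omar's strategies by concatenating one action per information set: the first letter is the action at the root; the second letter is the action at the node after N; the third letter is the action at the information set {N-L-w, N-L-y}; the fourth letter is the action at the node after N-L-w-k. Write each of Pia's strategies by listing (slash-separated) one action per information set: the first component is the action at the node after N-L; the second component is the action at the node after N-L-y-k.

6

Omar has 24 pure strategies: NMkz, NMkx, NMhz, NMhx, NLkz, NLkx, NLhz, NLhx, NCkz, NCkx, NChz, NChx, WMkz, WMkx, WMhz, WMhx, WLkz, WLkx, WLhz, WLhx, WCkz, WCkx, WChz, WChx. Columns: w/Hi, w/Mid, y/Hi, y/Mid.
{NMkz, NMkx, NMhz, NMhx} → row (-3,6) (-3,6) (-3,6) (-3,6)
{NLkz} → row (-4,-3) (-4,-3) (2,0) (6,2)
{NLkx} → row (1,4) (1,4) (2,0) (6,2)
{NLhz, NLhx} → row (-1,2) (-1,2) (-1,-4) (-1,-4)
{NCkz, NCkx, NChz, NChx} → row (-3,5) (-3,5) (-3,5) (-3,5)
{WMkz, WMkx, WMhz, WMhx, WLkz, WLkx, WLhz, WLhx, WCkz, WCkx, WChz, WChx} → row (1,1) (1,1) (1,1) (1,1)
That's 6 distinct rows out of 24 strategies.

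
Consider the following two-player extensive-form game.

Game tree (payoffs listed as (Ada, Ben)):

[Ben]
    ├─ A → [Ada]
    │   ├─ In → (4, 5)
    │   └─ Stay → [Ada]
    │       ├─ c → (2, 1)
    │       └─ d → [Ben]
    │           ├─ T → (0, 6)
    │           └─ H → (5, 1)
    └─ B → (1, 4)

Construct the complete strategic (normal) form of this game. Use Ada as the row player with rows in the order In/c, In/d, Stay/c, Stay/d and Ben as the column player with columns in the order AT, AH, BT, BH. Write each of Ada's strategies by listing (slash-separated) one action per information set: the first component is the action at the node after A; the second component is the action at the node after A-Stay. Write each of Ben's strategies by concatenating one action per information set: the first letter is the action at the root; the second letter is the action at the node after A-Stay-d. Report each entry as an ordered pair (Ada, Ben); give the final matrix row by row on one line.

             AT       AH       BT       BH
  In/c    (4,5)    (4,5)    (1,4)    (1,4)
  In/d    (4,5)    (4,5)    (1,4)    (1,4)
Stay/c    (2,1)    (2,1)    (1,4)    (1,4)
Stay/d    (0,6)    (5,1)    (1,4)    (1,4)

In/c: (4,5) (4,5) (1,4) (1,4) | In/d: (4,5) (4,5) (1,4) (1,4) | Stay/c: (2,1) (2,1) (1,4) (1,4) | Stay/d: (0,6) (5,1) (1,4) (1,4)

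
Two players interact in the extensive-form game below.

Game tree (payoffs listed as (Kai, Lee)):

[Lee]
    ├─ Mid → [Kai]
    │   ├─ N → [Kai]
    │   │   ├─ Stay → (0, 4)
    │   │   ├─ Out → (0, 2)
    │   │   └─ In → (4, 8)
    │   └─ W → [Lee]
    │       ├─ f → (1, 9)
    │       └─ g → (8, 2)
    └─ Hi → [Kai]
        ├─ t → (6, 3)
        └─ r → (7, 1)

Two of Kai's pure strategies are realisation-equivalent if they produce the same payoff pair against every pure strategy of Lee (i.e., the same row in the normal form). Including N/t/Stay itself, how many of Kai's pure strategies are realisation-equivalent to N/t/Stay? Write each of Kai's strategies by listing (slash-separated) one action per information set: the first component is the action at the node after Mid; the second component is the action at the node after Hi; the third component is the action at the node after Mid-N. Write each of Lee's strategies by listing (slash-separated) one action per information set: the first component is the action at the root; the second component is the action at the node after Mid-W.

Row for N/t/Stay (columns Mid/f, Mid/g, Hi/f, Hi/g): (0,4) (0,4) (6,3) (6,3).
Every one of Kai's information sets is on the play path for some reply by Lee when Kai follows N/t/Stay.
Changing the action at any of them therefore changes at least one column, so only N/t/Stay itself gives this row.

1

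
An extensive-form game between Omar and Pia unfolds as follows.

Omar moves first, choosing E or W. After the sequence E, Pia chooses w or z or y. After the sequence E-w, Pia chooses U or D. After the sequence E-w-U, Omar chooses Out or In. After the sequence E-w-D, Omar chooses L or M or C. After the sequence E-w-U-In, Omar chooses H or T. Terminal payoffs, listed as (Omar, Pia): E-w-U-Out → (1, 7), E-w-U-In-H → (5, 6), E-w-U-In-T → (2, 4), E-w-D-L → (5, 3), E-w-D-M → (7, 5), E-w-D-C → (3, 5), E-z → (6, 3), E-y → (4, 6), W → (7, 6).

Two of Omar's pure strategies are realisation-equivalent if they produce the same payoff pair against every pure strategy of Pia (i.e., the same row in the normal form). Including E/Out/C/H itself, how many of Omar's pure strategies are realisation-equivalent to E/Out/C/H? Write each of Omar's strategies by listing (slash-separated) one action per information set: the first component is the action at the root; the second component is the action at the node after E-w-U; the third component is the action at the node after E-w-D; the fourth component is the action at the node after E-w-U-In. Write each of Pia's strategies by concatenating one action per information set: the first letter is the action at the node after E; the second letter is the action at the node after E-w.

2

Row for E/Out/C/H (columns wU, wD, zU, zD, yU, yD): (1,7) (3,5) (6,3) (6,3) (4,6) (4,6).
Under E/Out/C/H, Omar's choice at the node after E-w-U-In can never be reached regardless of what Pia does, so varying those choices leaves every outcome unchanged.
Holding the reachable choices fixed and varying the unreachable one freely already gives 2 equivalent strategies.
No other strategy reproduces this row, so those 2 are the full class: E/Out/C/H, E/Out/C/T.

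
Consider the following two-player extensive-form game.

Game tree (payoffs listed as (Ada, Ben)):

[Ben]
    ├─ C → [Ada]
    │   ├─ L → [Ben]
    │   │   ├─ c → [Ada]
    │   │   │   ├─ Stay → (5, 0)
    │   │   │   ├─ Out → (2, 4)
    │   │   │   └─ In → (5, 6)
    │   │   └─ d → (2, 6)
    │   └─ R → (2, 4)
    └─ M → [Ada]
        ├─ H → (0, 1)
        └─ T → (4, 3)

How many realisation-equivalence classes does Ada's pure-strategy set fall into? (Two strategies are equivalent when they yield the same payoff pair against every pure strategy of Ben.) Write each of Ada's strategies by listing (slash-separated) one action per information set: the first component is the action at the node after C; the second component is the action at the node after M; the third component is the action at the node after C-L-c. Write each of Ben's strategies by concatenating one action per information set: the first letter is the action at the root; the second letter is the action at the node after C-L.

Ada has 12 pure strategies: L/H/Stay, L/H/Out, L/H/In, L/T/Stay, L/T/Out, L/T/In, R/H/Stay, R/H/Out, R/H/In, R/T/Stay, R/T/Out, R/T/In. Columns: Cc, Cd, Mc, Md.
{L/H/Stay} → row (5,0) (2,6) (0,1) (0,1)
{L/H/Out} → row (2,4) (2,6) (0,1) (0,1)
{L/H/In} → row (5,6) (2,6) (0,1) (0,1)
{L/T/Stay} → row (5,0) (2,6) (4,3) (4,3)
{L/T/Out} → row (2,4) (2,6) (4,3) (4,3)
{L/T/In} → row (5,6) (2,6) (4,3) (4,3)
{R/H/Stay, R/H/Out, R/H/In} → row (2,4) (2,4) (0,1) (0,1)
{R/T/Stay, R/T/Out, R/T/In} → row (2,4) (2,4) (4,3) (4,3)
That's 8 distinct rows out of 12 strategies.

8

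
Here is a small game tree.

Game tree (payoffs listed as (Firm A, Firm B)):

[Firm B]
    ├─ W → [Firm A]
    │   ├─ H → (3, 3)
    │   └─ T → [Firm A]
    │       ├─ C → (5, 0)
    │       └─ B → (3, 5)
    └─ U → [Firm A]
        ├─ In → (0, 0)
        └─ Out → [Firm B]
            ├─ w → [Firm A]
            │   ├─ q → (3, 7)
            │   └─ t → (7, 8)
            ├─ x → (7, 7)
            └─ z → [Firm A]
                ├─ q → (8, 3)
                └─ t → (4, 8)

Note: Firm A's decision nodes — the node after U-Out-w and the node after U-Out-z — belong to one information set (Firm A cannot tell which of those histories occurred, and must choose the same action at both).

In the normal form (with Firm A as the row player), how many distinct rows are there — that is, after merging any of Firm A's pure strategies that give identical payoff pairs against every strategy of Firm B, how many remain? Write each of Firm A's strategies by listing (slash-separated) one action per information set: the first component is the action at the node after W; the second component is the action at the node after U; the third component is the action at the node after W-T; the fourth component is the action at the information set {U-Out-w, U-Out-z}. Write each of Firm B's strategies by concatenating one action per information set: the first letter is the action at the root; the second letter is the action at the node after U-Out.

Firm A has 16 pure strategies: H/In/C/q, H/In/C/t, H/In/B/q, H/In/B/t, H/Out/C/q, H/Out/C/t, H/Out/B/q, H/Out/B/t, T/In/C/q, T/In/C/t, T/In/B/q, T/In/B/t, T/Out/C/q, T/Out/C/t, T/Out/B/q, T/Out/B/t. Columns: Ww, Wx, Wz, Uw, Ux, Uz.
{H/In/C/q, H/In/C/t, H/In/B/q, H/In/B/t} → row (3,3) (3,3) (3,3) (0,0) (0,0) (0,0)
{H/Out/C/q, H/Out/B/q} → row (3,3) (3,3) (3,3) (3,7) (7,7) (8,3)
{H/Out/C/t, H/Out/B/t} → row (3,3) (3,3) (3,3) (7,8) (7,7) (4,8)
{T/In/C/q, T/In/C/t} → row (5,0) (5,0) (5,0) (0,0) (0,0) (0,0)
{T/In/B/q, T/In/B/t} → row (3,5) (3,5) (3,5) (0,0) (0,0) (0,0)
{T/Out/C/q} → row (5,0) (5,0) (5,0) (3,7) (7,7) (8,3)
{T/Out/C/t} → row (5,0) (5,0) (5,0) (7,8) (7,7) (4,8)
{T/Out/B/q} → row (3,5) (3,5) (3,5) (3,7) (7,7) (8,3)
{T/Out/B/t} → row (3,5) (3,5) (3,5) (7,8) (7,7) (4,8)
That's 9 distinct rows out of 16 strategies.

9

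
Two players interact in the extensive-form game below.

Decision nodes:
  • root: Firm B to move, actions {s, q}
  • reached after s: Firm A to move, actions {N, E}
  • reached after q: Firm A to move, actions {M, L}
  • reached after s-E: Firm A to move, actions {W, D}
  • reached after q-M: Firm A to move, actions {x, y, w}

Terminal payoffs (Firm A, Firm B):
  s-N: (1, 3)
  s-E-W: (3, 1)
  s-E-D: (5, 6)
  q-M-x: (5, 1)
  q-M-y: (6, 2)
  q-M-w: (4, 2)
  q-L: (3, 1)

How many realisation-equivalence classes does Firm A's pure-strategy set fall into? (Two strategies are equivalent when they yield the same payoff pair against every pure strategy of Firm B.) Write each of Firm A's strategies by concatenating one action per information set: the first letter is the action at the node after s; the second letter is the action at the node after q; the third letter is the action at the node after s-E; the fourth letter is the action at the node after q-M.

12

Firm A has 24 pure strategies: NMWx, NMWy, NMWw, NMDx, NMDy, NMDw, NLWx, NLWy, NLWw, NLDx, NLDy, NLDw, EMWx, EMWy, EMWw, EMDx, EMDy, EMDw, ELWx, ELWy, ELWw, ELDx, ELDy, ELDw. Columns: s, q.
{NMWx, NMDx} → row (1,3) (5,1)
{NMWy, NMDy} → row (1,3) (6,2)
{NMWw, NMDw} → row (1,3) (4,2)
{NLWx, NLWy, NLWw, NLDx, NLDy, NLDw} → row (1,3) (3,1)
{EMWx} → row (3,1) (5,1)
{EMWy} → row (3,1) (6,2)
{EMWw} → row (3,1) (4,2)
{EMDx} → row (5,6) (5,1)
{EMDy} → row (5,6) (6,2)
{EMDw} → row (5,6) (4,2)
{ELWx, ELWy, ELWw} → row (3,1) (3,1)
{ELDx, ELDy, ELDw} → row (5,6) (3,1)
That's 12 distinct rows out of 24 strategies.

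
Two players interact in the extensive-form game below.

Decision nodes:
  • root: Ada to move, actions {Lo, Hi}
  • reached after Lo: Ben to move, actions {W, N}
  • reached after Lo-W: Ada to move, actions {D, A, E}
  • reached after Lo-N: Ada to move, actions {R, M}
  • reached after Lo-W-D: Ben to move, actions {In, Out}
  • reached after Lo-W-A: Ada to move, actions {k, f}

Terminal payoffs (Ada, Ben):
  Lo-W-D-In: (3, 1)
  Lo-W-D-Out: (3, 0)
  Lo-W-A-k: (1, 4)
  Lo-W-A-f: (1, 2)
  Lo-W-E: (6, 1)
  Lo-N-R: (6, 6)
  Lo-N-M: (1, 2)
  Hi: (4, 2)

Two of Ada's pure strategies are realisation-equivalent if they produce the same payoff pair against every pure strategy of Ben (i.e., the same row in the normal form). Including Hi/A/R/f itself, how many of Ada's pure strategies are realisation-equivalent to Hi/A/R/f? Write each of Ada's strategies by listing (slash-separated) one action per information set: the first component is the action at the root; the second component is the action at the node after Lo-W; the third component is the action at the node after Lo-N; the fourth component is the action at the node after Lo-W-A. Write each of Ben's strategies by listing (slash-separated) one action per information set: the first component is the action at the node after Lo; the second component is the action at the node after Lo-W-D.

12

Row for Hi/A/R/f (columns W/In, W/Out, N/In, N/Out): (4,2) (4,2) (4,2) (4,2).
Under Hi/A/R/f, Ada's choice at the node after Lo-W and at the node after Lo-N and at the node after Lo-W-A can never be reached regardless of what Ben does, so varying those choices leaves every outcome unchanged.
Holding the reachable choices fixed and varying the unreachable ones freely already gives 3 × 2 × 2 = 12 equivalent strategies.
No other strategy reproduces this row, so those 12 are the full class: Hi/D/R/k, Hi/D/R/f, Hi/D/M/k, Hi/D/M/f, Hi/A/R/k, Hi/A/R/f, Hi/A/M/k, Hi/A/M/f, Hi/E/R/k, Hi/E/R/f, Hi/E/M/k, Hi/E/M/f.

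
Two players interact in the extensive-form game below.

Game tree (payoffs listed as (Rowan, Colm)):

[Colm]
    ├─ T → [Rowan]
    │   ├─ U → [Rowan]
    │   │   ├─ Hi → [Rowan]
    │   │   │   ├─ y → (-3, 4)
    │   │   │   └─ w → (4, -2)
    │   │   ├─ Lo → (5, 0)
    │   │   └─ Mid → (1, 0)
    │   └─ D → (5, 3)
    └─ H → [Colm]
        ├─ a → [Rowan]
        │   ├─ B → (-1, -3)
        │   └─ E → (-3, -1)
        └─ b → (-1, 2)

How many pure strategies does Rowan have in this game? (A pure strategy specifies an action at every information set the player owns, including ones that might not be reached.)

Rowan owns the node after T with actions {U, D} — two choices.
Rowan owns the node after T-U with actions {Hi, Lo, Mid} — three choices.
Rowan owns the node after H-a with actions {B, E} — two choices.
Rowan owns the node after T-U-Hi with actions {y, w} — two choices.
A pure strategy fixes one action at each information set independently, so the count is the product 2 × 3 × 2 × 2 = 24.

24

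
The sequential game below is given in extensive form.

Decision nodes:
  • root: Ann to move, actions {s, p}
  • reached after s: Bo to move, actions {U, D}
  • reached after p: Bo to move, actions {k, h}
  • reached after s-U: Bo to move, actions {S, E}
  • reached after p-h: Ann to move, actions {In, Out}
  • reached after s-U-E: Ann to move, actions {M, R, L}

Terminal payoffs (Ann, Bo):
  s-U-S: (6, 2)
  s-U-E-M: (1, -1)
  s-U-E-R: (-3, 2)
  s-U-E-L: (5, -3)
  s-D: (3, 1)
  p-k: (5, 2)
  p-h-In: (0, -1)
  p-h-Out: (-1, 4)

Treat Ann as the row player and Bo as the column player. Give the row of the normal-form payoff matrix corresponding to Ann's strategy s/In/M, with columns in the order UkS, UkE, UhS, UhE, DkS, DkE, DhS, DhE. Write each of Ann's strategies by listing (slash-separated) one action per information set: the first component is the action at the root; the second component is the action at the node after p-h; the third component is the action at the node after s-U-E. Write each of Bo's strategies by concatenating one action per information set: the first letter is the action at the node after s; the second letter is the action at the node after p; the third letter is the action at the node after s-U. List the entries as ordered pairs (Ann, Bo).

vs UkS: Ann plays s → Bo plays U at [s] → Bo plays S at [s-U] → (6, 2)
vs UkE: Ann plays s → Bo plays U at [s] → Bo plays E at [s-U] → Ann plays M at [s-U-E] → (1, -1)
vs UhS: Ann plays s → Bo plays U at [s] → Bo plays S at [s-U] → (6, 2)
vs UhE: Ann plays s → Bo plays U at [s] → Bo plays E at [s-U] → Ann plays M at [s-U-E] → (1, -1)
vs DkS: Ann plays s → Bo plays D at [s] → (3, 1)
vs DkE: Ann plays s → Bo plays D at [s] → (3, 1)
vs DhS: Ann plays s → Bo plays D at [s] → (3, 1)
vs DhE: Ann plays s → Bo plays D at [s] → (3, 1)

(6,2) (1,-1) (6,2) (1,-1) (3,1) (3,1) (3,1) (3,1)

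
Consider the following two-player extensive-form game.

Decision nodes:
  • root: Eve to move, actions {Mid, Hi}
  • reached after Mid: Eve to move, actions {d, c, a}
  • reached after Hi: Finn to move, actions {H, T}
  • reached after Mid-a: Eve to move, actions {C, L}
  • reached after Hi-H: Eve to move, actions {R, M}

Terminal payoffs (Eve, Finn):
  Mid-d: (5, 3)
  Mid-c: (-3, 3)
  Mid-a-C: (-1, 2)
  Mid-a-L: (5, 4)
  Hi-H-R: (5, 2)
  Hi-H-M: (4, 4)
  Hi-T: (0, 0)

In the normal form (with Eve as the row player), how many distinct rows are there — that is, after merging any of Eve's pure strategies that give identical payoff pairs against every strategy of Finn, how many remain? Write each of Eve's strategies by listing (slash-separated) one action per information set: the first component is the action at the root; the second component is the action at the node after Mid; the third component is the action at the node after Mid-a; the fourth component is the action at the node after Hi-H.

Eve has 24 pure strategies: Mid/d/C/R, Mid/d/C/M, Mid/d/L/R, Mid/d/L/M, Mid/c/C/R, Mid/c/C/M, Mid/c/L/R, Mid/c/L/M, Mid/a/C/R, Mid/a/C/M, Mid/a/L/R, Mid/a/L/M, Hi/d/C/R, Hi/d/C/M, Hi/d/L/R, Hi/d/L/M, Hi/c/C/R, Hi/c/C/M, Hi/c/L/R, Hi/c/L/M, Hi/a/C/R, Hi/a/C/M, Hi/a/L/R, Hi/a/L/M. Columns: H, T.
{Mid/d/C/R, Mid/d/C/M, Mid/d/L/R, Mid/d/L/M} → row (5,3) (5,3)
{Mid/c/C/R, Mid/c/C/M, Mid/c/L/R, Mid/c/L/M} → row (-3,3) (-3,3)
{Mid/a/C/R, Mid/a/C/M} → row (-1,2) (-1,2)
{Mid/a/L/R, Mid/a/L/M} → row (5,4) (5,4)
{Hi/d/C/R, Hi/d/L/R, Hi/c/C/R, Hi/c/L/R, Hi/a/C/R, Hi/a/L/R} → row (5,2) (0,0)
{Hi/d/C/M, Hi/d/L/M, Hi/c/C/M, Hi/c/L/M, Hi/a/C/M, Hi/a/L/M} → row (4,4) (0,0)
That's 6 distinct rows out of 24 strategies.

6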